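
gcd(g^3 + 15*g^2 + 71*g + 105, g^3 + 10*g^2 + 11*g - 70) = g^2 + 12*g + 35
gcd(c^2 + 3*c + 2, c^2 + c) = c + 1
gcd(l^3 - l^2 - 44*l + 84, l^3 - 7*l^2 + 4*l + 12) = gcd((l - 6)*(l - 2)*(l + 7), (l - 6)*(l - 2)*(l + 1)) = l^2 - 8*l + 12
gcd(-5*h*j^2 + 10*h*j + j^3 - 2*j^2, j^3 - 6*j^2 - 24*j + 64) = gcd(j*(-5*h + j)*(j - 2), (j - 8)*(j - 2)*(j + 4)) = j - 2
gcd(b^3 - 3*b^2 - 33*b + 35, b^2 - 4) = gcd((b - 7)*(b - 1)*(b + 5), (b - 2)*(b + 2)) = 1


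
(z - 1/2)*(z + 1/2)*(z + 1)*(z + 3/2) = z^4 + 5*z^3/2 + 5*z^2/4 - 5*z/8 - 3/8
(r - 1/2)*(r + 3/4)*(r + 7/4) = r^3 + 2*r^2 + r/16 - 21/32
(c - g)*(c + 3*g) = c^2 + 2*c*g - 3*g^2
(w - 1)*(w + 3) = w^2 + 2*w - 3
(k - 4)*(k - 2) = k^2 - 6*k + 8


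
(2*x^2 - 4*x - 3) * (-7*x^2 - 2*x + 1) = -14*x^4 + 24*x^3 + 31*x^2 + 2*x - 3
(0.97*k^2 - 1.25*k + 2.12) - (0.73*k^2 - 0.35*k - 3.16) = 0.24*k^2 - 0.9*k + 5.28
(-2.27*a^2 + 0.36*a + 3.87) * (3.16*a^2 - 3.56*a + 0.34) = -7.1732*a^4 + 9.2188*a^3 + 10.1758*a^2 - 13.6548*a + 1.3158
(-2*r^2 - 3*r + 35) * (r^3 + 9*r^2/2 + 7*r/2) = -2*r^5 - 12*r^4 + 29*r^3/2 + 147*r^2 + 245*r/2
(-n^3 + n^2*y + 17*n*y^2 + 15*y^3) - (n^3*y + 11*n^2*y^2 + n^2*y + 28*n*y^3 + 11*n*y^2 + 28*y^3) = -n^3*y - n^3 - 11*n^2*y^2 - 28*n*y^3 + 6*n*y^2 - 13*y^3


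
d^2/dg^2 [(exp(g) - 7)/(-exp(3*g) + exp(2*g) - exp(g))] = (-4*exp(5*g) + 66*exp(4*g) - 74*exp(3*g) + 41*exp(2*g) - 21*exp(g) + 7)*exp(-g)/(exp(6*g) - 3*exp(5*g) + 6*exp(4*g) - 7*exp(3*g) + 6*exp(2*g) - 3*exp(g) + 1)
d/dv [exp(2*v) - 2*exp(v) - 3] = 2*(exp(v) - 1)*exp(v)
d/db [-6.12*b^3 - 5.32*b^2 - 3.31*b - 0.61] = -18.36*b^2 - 10.64*b - 3.31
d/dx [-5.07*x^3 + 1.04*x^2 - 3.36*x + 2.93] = -15.21*x^2 + 2.08*x - 3.36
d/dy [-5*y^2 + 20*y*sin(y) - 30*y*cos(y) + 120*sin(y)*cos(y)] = 30*y*sin(y) + 20*y*cos(y) - 10*y + 20*sin(y) - 30*cos(y) + 120*cos(2*y)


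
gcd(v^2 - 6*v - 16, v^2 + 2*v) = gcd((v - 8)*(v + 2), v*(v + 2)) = v + 2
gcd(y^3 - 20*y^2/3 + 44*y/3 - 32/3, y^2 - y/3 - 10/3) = y - 2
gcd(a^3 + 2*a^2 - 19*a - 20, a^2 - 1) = a + 1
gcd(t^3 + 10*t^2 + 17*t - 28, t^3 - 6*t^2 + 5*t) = t - 1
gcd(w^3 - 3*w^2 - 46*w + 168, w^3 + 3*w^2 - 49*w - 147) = w + 7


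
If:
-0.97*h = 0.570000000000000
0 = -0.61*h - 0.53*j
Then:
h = -0.59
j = 0.68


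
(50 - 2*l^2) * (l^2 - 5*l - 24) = -2*l^4 + 10*l^3 + 98*l^2 - 250*l - 1200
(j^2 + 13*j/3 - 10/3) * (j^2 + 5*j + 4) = j^4 + 28*j^3/3 + 67*j^2/3 + 2*j/3 - 40/3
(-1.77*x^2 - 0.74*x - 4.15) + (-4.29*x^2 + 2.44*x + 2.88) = -6.06*x^2 + 1.7*x - 1.27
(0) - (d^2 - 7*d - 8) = -d^2 + 7*d + 8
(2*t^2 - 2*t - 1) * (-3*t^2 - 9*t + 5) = -6*t^4 - 12*t^3 + 31*t^2 - t - 5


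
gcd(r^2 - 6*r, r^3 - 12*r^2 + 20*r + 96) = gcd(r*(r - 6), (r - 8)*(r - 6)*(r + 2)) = r - 6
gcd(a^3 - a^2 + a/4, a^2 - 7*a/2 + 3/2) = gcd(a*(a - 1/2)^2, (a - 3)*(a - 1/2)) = a - 1/2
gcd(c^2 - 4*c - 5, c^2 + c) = c + 1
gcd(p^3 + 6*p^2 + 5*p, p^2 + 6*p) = p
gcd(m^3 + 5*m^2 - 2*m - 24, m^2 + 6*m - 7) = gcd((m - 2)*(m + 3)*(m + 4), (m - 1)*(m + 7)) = 1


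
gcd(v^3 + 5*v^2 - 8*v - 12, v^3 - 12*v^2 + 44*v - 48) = v - 2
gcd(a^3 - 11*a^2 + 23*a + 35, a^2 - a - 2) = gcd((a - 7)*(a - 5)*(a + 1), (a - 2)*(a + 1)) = a + 1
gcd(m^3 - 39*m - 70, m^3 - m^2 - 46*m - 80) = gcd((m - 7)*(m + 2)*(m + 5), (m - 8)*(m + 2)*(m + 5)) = m^2 + 7*m + 10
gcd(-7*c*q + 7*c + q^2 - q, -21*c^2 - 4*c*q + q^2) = -7*c + q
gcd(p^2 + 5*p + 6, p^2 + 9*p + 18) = p + 3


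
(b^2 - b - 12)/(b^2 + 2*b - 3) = (b - 4)/(b - 1)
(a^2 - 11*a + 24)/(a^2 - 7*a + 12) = (a - 8)/(a - 4)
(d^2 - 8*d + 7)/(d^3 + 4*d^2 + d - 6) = (d - 7)/(d^2 + 5*d + 6)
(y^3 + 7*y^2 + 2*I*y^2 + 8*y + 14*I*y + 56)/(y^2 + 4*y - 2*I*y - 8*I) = (y^2 + y*(7 + 4*I) + 28*I)/(y + 4)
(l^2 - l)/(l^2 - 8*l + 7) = l/(l - 7)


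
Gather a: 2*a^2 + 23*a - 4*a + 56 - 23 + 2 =2*a^2 + 19*a + 35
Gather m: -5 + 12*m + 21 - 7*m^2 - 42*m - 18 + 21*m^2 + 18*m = 14*m^2 - 12*m - 2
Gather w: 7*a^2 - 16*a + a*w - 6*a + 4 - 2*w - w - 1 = 7*a^2 - 22*a + w*(a - 3) + 3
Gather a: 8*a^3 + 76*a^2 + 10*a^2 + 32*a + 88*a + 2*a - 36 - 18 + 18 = 8*a^3 + 86*a^2 + 122*a - 36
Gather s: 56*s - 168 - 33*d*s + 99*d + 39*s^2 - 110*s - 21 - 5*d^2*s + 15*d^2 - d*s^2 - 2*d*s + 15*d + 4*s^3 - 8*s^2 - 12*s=15*d^2 + 114*d + 4*s^3 + s^2*(31 - d) + s*(-5*d^2 - 35*d - 66) - 189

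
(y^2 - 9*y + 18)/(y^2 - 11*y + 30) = (y - 3)/(y - 5)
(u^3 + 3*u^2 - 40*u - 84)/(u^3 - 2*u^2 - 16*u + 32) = (u^3 + 3*u^2 - 40*u - 84)/(u^3 - 2*u^2 - 16*u + 32)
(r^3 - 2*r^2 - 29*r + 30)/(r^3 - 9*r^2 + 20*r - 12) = (r + 5)/(r - 2)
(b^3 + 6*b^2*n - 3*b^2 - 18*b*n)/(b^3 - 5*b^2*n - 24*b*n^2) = (-b^2 - 6*b*n + 3*b + 18*n)/(-b^2 + 5*b*n + 24*n^2)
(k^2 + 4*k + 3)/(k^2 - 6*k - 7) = (k + 3)/(k - 7)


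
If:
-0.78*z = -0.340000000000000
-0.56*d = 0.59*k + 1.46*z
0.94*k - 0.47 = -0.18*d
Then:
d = -2.08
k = 0.90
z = 0.44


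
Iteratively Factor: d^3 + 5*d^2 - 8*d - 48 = (d - 3)*(d^2 + 8*d + 16) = (d - 3)*(d + 4)*(d + 4)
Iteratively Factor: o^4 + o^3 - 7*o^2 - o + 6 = (o - 2)*(o^3 + 3*o^2 - o - 3) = (o - 2)*(o - 1)*(o^2 + 4*o + 3) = (o - 2)*(o - 1)*(o + 3)*(o + 1)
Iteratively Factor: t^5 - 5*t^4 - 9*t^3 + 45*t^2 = (t)*(t^4 - 5*t^3 - 9*t^2 + 45*t) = t^2*(t^3 - 5*t^2 - 9*t + 45) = t^2*(t - 3)*(t^2 - 2*t - 15) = t^2*(t - 3)*(t + 3)*(t - 5)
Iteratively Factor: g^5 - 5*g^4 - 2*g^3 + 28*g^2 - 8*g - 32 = (g - 4)*(g^4 - g^3 - 6*g^2 + 4*g + 8) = (g - 4)*(g - 2)*(g^3 + g^2 - 4*g - 4) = (g - 4)*(g - 2)*(g + 1)*(g^2 - 4) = (g - 4)*(g - 2)^2*(g + 1)*(g + 2)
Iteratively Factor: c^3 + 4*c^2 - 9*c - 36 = (c + 4)*(c^2 - 9) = (c - 3)*(c + 4)*(c + 3)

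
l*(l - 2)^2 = l^3 - 4*l^2 + 4*l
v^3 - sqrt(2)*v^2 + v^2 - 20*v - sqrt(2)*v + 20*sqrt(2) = (v - 4)*(v + 5)*(v - sqrt(2))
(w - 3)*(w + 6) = w^2 + 3*w - 18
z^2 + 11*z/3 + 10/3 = (z + 5/3)*(z + 2)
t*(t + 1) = t^2 + t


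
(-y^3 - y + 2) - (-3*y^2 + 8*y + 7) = -y^3 + 3*y^2 - 9*y - 5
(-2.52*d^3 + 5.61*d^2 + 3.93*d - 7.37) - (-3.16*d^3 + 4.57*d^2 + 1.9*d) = 0.64*d^3 + 1.04*d^2 + 2.03*d - 7.37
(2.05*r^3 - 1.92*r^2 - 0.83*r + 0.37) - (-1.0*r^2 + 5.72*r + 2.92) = 2.05*r^3 - 0.92*r^2 - 6.55*r - 2.55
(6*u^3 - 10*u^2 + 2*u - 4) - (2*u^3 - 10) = 4*u^3 - 10*u^2 + 2*u + 6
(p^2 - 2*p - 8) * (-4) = -4*p^2 + 8*p + 32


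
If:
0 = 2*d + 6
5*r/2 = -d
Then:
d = -3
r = 6/5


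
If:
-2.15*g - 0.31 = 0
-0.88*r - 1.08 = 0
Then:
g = -0.14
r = -1.23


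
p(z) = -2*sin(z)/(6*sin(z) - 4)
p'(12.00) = 0.13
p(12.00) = -0.15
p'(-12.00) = 11.08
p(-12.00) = 1.37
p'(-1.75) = -0.01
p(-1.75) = -0.20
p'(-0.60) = 0.12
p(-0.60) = -0.15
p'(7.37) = 2.17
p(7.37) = -1.35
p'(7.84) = 0.03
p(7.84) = -1.00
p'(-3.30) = -0.85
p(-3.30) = 0.10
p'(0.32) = 1.70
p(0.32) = 0.30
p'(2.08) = -2.54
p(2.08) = -1.41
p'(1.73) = -0.34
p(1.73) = -1.03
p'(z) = -2*cos(z)/(6*sin(z) - 4) + 12*sin(z)*cos(z)/(6*sin(z) - 4)^2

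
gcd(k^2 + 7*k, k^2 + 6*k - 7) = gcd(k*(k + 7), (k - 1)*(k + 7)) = k + 7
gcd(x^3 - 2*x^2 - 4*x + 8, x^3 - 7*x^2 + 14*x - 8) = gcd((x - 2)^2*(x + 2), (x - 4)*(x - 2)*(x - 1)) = x - 2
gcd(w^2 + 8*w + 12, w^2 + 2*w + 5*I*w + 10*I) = w + 2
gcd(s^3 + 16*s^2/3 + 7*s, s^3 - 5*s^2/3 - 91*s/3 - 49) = s^2 + 16*s/3 + 7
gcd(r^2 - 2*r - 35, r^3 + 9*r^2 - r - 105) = r + 5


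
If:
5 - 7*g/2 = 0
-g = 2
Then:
No Solution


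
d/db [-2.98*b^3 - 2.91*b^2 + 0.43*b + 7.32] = -8.94*b^2 - 5.82*b + 0.43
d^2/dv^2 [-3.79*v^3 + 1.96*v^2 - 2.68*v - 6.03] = 3.92 - 22.74*v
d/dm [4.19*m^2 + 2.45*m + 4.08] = 8.38*m + 2.45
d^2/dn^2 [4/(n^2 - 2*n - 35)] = 8*(n^2 - 2*n - 4*(n - 1)^2 - 35)/(-n^2 + 2*n + 35)^3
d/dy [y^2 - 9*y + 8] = 2*y - 9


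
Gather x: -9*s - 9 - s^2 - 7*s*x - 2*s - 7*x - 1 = -s^2 - 11*s + x*(-7*s - 7) - 10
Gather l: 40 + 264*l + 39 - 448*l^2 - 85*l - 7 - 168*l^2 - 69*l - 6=-616*l^2 + 110*l + 66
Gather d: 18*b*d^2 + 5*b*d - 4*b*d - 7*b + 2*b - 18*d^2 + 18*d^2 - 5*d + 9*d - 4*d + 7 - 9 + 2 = 18*b*d^2 + b*d - 5*b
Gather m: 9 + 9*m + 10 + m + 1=10*m + 20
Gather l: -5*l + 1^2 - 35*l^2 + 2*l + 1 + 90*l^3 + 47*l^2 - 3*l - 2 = 90*l^3 + 12*l^2 - 6*l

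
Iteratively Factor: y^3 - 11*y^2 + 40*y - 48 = (y - 4)*(y^2 - 7*y + 12) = (y - 4)^2*(y - 3)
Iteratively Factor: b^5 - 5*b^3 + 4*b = (b + 1)*(b^4 - b^3 - 4*b^2 + 4*b) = (b - 1)*(b + 1)*(b^3 - 4*b) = (b - 2)*(b - 1)*(b + 1)*(b^2 + 2*b) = (b - 2)*(b - 1)*(b + 1)*(b + 2)*(b)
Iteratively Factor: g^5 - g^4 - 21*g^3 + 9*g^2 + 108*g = (g - 3)*(g^4 + 2*g^3 - 15*g^2 - 36*g) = (g - 3)*(g + 3)*(g^3 - g^2 - 12*g) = (g - 3)*(g + 3)^2*(g^2 - 4*g) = g*(g - 3)*(g + 3)^2*(g - 4)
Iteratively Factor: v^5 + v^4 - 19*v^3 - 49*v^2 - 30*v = (v + 1)*(v^4 - 19*v^2 - 30*v) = (v + 1)*(v + 2)*(v^3 - 2*v^2 - 15*v) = v*(v + 1)*(v + 2)*(v^2 - 2*v - 15) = v*(v + 1)*(v + 2)*(v + 3)*(v - 5)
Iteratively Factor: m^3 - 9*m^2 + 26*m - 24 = (m - 3)*(m^2 - 6*m + 8) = (m - 4)*(m - 3)*(m - 2)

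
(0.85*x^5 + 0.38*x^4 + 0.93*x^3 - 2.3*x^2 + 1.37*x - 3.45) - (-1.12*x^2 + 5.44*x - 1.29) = 0.85*x^5 + 0.38*x^4 + 0.93*x^3 - 1.18*x^2 - 4.07*x - 2.16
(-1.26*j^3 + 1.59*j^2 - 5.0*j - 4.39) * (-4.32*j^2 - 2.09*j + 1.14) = 5.4432*j^5 - 4.2354*j^4 + 16.8405*j^3 + 31.2274*j^2 + 3.4751*j - 5.0046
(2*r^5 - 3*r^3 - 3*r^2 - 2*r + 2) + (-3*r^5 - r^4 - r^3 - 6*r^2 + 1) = -r^5 - r^4 - 4*r^3 - 9*r^2 - 2*r + 3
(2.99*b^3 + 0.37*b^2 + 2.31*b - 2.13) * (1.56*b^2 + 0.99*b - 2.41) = 4.6644*b^5 + 3.5373*b^4 - 3.236*b^3 - 1.9276*b^2 - 7.6758*b + 5.1333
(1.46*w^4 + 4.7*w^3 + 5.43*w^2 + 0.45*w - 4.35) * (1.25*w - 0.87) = 1.825*w^5 + 4.6048*w^4 + 2.6985*w^3 - 4.1616*w^2 - 5.829*w + 3.7845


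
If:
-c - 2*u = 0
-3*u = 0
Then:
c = 0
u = 0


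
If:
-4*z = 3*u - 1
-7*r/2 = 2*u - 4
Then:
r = 16*z/21 + 20/21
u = 1/3 - 4*z/3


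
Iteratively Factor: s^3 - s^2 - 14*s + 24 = (s - 3)*(s^2 + 2*s - 8) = (s - 3)*(s - 2)*(s + 4)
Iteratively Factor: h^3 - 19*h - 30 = (h - 5)*(h^2 + 5*h + 6) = (h - 5)*(h + 3)*(h + 2)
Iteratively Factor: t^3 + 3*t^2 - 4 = (t + 2)*(t^2 + t - 2) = (t + 2)^2*(t - 1)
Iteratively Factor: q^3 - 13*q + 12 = (q + 4)*(q^2 - 4*q + 3) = (q - 3)*(q + 4)*(q - 1)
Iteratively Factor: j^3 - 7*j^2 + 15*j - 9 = (j - 1)*(j^2 - 6*j + 9) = (j - 3)*(j - 1)*(j - 3)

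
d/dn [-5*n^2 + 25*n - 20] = 25 - 10*n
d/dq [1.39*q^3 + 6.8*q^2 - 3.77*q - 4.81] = 4.17*q^2 + 13.6*q - 3.77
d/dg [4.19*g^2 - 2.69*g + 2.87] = 8.38*g - 2.69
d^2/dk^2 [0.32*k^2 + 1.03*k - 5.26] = 0.640000000000000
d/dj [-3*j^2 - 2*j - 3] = -6*j - 2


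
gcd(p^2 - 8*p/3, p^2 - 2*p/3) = p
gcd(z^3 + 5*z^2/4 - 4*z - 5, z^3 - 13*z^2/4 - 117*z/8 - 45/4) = z + 5/4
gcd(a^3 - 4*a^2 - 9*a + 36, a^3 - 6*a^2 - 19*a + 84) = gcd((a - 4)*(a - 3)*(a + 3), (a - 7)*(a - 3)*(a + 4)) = a - 3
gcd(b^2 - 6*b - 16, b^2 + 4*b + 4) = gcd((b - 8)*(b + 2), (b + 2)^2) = b + 2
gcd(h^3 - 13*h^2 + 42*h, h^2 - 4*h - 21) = h - 7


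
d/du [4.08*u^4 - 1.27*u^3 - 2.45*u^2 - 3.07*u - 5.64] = 16.32*u^3 - 3.81*u^2 - 4.9*u - 3.07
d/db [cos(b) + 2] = -sin(b)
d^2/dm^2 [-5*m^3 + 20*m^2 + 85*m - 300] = 40 - 30*m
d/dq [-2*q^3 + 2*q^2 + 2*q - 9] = -6*q^2 + 4*q + 2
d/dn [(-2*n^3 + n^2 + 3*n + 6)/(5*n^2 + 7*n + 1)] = (-10*n^4 - 28*n^3 - 14*n^2 - 58*n - 39)/(25*n^4 + 70*n^3 + 59*n^2 + 14*n + 1)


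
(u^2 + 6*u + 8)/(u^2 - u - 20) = (u + 2)/(u - 5)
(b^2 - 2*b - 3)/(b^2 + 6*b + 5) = (b - 3)/(b + 5)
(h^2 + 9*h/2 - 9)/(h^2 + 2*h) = (h^2 + 9*h/2 - 9)/(h*(h + 2))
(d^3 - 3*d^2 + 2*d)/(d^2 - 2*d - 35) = d*(-d^2 + 3*d - 2)/(-d^2 + 2*d + 35)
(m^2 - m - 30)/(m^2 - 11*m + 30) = (m + 5)/(m - 5)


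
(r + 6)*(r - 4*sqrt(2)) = r^2 - 4*sqrt(2)*r + 6*r - 24*sqrt(2)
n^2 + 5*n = n*(n + 5)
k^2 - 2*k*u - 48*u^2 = (k - 8*u)*(k + 6*u)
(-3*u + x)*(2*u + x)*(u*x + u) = -6*u^3*x - 6*u^3 - u^2*x^2 - u^2*x + u*x^3 + u*x^2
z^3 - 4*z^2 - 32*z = z*(z - 8)*(z + 4)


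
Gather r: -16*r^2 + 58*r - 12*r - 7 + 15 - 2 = -16*r^2 + 46*r + 6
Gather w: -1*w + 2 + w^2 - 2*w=w^2 - 3*w + 2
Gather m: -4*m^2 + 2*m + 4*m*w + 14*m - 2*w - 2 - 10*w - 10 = -4*m^2 + m*(4*w + 16) - 12*w - 12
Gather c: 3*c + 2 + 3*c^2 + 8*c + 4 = 3*c^2 + 11*c + 6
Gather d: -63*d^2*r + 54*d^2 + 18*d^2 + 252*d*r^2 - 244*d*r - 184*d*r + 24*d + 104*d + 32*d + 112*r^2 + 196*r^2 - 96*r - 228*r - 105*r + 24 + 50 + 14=d^2*(72 - 63*r) + d*(252*r^2 - 428*r + 160) + 308*r^2 - 429*r + 88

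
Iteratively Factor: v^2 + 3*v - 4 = (v - 1)*(v + 4)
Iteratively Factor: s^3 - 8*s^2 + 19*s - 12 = (s - 1)*(s^2 - 7*s + 12) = (s - 4)*(s - 1)*(s - 3)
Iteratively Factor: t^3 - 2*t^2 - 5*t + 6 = (t - 1)*(t^2 - t - 6) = (t - 1)*(t + 2)*(t - 3)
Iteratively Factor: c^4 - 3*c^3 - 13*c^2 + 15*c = (c - 5)*(c^3 + 2*c^2 - 3*c) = (c - 5)*(c - 1)*(c^2 + 3*c) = c*(c - 5)*(c - 1)*(c + 3)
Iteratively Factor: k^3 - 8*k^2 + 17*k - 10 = (k - 2)*(k^2 - 6*k + 5) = (k - 2)*(k - 1)*(k - 5)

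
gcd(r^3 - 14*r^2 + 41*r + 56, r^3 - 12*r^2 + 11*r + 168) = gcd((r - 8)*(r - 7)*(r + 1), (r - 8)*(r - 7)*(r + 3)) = r^2 - 15*r + 56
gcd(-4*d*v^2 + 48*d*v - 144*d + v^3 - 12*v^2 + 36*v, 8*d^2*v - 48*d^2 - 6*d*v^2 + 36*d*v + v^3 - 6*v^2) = -4*d*v + 24*d + v^2 - 6*v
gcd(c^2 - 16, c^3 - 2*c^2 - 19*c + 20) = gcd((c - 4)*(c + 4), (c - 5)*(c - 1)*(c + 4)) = c + 4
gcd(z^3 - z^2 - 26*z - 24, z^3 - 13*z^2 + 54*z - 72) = z - 6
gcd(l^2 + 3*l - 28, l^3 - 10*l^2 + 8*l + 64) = l - 4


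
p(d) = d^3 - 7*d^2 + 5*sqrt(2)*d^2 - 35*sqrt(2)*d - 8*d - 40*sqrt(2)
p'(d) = 3*d^2 - 14*d + 10*sqrt(2)*d - 35*sqrt(2) - 8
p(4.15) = -222.49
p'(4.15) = -5.24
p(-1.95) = 48.41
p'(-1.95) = -46.37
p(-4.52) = 112.43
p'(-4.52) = 3.15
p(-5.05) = 106.82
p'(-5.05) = 18.29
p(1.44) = -136.23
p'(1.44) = -51.07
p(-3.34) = 99.01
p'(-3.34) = -24.51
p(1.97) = -161.92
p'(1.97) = -45.57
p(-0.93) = -3.84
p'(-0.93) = -55.03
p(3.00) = -201.42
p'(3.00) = -30.07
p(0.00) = -56.57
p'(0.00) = -57.50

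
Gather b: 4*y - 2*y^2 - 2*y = -2*y^2 + 2*y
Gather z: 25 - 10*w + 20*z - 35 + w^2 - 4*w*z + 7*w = w^2 - 3*w + z*(20 - 4*w) - 10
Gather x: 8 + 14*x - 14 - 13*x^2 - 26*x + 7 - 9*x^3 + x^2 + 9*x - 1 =-9*x^3 - 12*x^2 - 3*x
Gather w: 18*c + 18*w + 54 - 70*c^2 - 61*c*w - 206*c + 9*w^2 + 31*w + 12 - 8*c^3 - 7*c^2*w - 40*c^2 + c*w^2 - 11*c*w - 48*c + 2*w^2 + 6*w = -8*c^3 - 110*c^2 - 236*c + w^2*(c + 11) + w*(-7*c^2 - 72*c + 55) + 66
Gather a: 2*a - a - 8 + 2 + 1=a - 5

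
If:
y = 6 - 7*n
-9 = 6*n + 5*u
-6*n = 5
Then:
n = -5/6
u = -4/5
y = 71/6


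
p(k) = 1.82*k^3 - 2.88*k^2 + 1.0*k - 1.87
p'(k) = 5.46*k^2 - 5.76*k + 1.0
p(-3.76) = -143.09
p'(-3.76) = 99.85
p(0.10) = -1.80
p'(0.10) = 0.48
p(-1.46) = -15.13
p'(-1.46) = 21.05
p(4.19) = 85.64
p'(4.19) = 72.72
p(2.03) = 3.52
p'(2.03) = 11.81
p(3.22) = 32.25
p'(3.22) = 39.06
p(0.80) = -1.98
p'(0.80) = -0.11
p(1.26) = -1.54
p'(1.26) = 2.41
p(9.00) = 1100.63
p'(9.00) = 391.42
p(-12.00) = -3573.55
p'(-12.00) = 856.36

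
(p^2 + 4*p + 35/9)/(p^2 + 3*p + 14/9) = (3*p + 5)/(3*p + 2)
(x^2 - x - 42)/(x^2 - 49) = (x + 6)/(x + 7)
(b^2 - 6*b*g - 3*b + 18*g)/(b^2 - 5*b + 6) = (b - 6*g)/(b - 2)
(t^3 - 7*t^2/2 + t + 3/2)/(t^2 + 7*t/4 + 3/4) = 2*(2*t^3 - 7*t^2 + 2*t + 3)/(4*t^2 + 7*t + 3)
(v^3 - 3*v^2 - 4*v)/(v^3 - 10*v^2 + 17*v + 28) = v/(v - 7)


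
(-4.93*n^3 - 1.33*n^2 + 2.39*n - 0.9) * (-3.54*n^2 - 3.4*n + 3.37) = 17.4522*n^5 + 21.4702*n^4 - 20.5527*n^3 - 9.4221*n^2 + 11.1143*n - 3.033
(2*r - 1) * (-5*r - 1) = -10*r^2 + 3*r + 1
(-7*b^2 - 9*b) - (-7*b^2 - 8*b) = -b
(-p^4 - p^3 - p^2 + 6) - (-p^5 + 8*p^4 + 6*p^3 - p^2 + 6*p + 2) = p^5 - 9*p^4 - 7*p^3 - 6*p + 4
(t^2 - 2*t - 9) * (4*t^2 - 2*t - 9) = 4*t^4 - 10*t^3 - 41*t^2 + 36*t + 81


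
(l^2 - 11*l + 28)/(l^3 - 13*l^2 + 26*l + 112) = (l - 4)/(l^2 - 6*l - 16)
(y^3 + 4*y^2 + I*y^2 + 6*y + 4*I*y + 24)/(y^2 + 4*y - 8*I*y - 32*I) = (y^2 + I*y + 6)/(y - 8*I)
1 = 1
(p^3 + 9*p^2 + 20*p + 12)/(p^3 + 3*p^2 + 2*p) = (p + 6)/p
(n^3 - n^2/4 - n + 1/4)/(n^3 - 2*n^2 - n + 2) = (n - 1/4)/(n - 2)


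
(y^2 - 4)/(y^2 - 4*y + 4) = (y + 2)/(y - 2)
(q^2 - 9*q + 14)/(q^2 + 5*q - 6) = (q^2 - 9*q + 14)/(q^2 + 5*q - 6)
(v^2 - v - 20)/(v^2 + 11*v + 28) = (v - 5)/(v + 7)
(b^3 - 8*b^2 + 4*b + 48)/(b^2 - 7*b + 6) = (b^2 - 2*b - 8)/(b - 1)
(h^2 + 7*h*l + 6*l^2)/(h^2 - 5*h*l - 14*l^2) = (h^2 + 7*h*l + 6*l^2)/(h^2 - 5*h*l - 14*l^2)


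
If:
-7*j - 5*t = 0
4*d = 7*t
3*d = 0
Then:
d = 0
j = 0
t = 0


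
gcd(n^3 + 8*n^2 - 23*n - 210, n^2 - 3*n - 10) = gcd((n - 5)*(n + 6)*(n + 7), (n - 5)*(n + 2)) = n - 5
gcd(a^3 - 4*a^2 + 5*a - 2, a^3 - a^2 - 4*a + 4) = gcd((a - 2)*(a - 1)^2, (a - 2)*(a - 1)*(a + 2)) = a^2 - 3*a + 2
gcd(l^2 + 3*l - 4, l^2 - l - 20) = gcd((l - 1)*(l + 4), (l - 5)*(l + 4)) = l + 4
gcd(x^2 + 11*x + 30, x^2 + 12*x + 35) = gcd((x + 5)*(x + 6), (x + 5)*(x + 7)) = x + 5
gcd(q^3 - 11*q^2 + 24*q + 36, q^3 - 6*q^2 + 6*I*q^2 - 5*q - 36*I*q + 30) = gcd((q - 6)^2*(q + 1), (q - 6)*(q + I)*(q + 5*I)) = q - 6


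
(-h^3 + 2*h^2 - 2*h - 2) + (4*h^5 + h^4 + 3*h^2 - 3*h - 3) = 4*h^5 + h^4 - h^3 + 5*h^2 - 5*h - 5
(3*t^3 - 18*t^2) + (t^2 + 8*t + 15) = 3*t^3 - 17*t^2 + 8*t + 15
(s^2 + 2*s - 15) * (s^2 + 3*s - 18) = s^4 + 5*s^3 - 27*s^2 - 81*s + 270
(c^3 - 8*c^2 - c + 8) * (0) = 0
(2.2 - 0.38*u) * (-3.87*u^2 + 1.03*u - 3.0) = 1.4706*u^3 - 8.9054*u^2 + 3.406*u - 6.6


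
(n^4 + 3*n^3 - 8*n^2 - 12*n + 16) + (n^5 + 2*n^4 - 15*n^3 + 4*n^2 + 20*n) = n^5 + 3*n^4 - 12*n^3 - 4*n^2 + 8*n + 16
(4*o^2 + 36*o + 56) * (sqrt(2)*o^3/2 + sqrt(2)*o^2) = 2*sqrt(2)*o^5 + 22*sqrt(2)*o^4 + 64*sqrt(2)*o^3 + 56*sqrt(2)*o^2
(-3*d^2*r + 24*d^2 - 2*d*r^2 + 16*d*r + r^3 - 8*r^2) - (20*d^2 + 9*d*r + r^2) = -3*d^2*r + 4*d^2 - 2*d*r^2 + 7*d*r + r^3 - 9*r^2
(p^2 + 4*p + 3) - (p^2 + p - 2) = 3*p + 5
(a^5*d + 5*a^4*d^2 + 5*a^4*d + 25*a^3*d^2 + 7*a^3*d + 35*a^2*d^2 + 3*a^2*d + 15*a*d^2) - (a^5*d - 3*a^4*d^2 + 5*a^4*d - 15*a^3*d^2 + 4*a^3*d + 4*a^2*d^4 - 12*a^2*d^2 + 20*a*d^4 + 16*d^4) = 8*a^4*d^2 + 40*a^3*d^2 + 3*a^3*d - 4*a^2*d^4 + 47*a^2*d^2 + 3*a^2*d - 20*a*d^4 + 15*a*d^2 - 16*d^4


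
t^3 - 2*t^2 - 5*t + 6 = (t - 3)*(t - 1)*(t + 2)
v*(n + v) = n*v + v^2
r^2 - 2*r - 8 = (r - 4)*(r + 2)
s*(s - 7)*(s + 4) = s^3 - 3*s^2 - 28*s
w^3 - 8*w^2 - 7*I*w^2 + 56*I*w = w*(w - 8)*(w - 7*I)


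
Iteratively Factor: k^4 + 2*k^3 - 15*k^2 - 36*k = (k + 3)*(k^3 - k^2 - 12*k) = k*(k + 3)*(k^2 - k - 12) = k*(k - 4)*(k + 3)*(k + 3)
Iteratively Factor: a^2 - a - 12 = (a - 4)*(a + 3)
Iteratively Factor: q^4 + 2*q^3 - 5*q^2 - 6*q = (q - 2)*(q^3 + 4*q^2 + 3*q) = q*(q - 2)*(q^2 + 4*q + 3) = q*(q - 2)*(q + 1)*(q + 3)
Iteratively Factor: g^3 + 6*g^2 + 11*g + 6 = (g + 3)*(g^2 + 3*g + 2) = (g + 1)*(g + 3)*(g + 2)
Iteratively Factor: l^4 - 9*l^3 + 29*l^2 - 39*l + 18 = (l - 3)*(l^3 - 6*l^2 + 11*l - 6) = (l - 3)^2*(l^2 - 3*l + 2) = (l - 3)^2*(l - 1)*(l - 2)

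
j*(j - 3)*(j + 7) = j^3 + 4*j^2 - 21*j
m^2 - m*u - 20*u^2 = (m - 5*u)*(m + 4*u)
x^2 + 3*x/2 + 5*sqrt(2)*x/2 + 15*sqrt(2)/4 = (x + 3/2)*(x + 5*sqrt(2)/2)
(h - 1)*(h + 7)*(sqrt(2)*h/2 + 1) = sqrt(2)*h^3/2 + h^2 + 3*sqrt(2)*h^2 - 7*sqrt(2)*h/2 + 6*h - 7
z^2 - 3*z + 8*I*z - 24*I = (z - 3)*(z + 8*I)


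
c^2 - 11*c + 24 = (c - 8)*(c - 3)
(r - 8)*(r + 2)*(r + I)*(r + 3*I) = r^4 - 6*r^3 + 4*I*r^3 - 19*r^2 - 24*I*r^2 + 18*r - 64*I*r + 48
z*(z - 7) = z^2 - 7*z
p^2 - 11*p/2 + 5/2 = (p - 5)*(p - 1/2)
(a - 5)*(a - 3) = a^2 - 8*a + 15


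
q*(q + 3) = q^2 + 3*q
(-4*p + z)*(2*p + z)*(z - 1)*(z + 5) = -8*p^2*z^2 - 32*p^2*z + 40*p^2 - 2*p*z^3 - 8*p*z^2 + 10*p*z + z^4 + 4*z^3 - 5*z^2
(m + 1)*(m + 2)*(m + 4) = m^3 + 7*m^2 + 14*m + 8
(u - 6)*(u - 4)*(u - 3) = u^3 - 13*u^2 + 54*u - 72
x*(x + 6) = x^2 + 6*x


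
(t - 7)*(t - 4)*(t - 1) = t^3 - 12*t^2 + 39*t - 28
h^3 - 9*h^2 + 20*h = h*(h - 5)*(h - 4)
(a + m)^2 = a^2 + 2*a*m + m^2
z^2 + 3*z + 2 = (z + 1)*(z + 2)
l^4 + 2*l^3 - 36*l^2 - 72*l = l*(l - 6)*(l + 2)*(l + 6)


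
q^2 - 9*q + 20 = (q - 5)*(q - 4)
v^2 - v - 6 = (v - 3)*(v + 2)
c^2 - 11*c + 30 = (c - 6)*(c - 5)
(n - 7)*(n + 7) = n^2 - 49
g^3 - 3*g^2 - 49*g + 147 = (g - 7)*(g - 3)*(g + 7)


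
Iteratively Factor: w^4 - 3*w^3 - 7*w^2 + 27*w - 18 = (w - 2)*(w^3 - w^2 - 9*w + 9) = (w - 3)*(w - 2)*(w^2 + 2*w - 3) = (w - 3)*(w - 2)*(w + 3)*(w - 1)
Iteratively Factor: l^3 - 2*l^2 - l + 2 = (l + 1)*(l^2 - 3*l + 2) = (l - 2)*(l + 1)*(l - 1)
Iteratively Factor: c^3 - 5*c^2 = (c)*(c^2 - 5*c) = c*(c - 5)*(c)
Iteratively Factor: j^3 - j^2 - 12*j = (j - 4)*(j^2 + 3*j) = j*(j - 4)*(j + 3)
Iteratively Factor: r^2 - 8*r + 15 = (r - 3)*(r - 5)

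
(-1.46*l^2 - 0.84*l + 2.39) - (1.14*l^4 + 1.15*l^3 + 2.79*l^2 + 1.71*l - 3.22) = -1.14*l^4 - 1.15*l^3 - 4.25*l^2 - 2.55*l + 5.61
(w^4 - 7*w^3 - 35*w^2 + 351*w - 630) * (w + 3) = w^5 - 4*w^4 - 56*w^3 + 246*w^2 + 423*w - 1890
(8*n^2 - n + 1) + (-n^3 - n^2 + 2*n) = -n^3 + 7*n^2 + n + 1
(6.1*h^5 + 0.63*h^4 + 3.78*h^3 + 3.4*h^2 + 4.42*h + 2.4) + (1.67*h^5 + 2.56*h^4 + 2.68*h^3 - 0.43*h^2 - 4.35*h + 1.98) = 7.77*h^5 + 3.19*h^4 + 6.46*h^3 + 2.97*h^2 + 0.0700000000000003*h + 4.38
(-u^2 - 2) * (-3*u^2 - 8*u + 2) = 3*u^4 + 8*u^3 + 4*u^2 + 16*u - 4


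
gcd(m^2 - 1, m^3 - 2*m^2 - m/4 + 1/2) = 1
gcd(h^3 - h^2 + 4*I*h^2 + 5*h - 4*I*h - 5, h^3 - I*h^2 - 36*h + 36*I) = h - I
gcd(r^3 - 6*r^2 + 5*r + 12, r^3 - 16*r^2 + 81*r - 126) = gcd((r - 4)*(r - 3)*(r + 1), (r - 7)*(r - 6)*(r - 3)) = r - 3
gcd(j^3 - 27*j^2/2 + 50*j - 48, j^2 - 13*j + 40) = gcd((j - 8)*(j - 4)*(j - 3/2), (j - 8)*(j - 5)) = j - 8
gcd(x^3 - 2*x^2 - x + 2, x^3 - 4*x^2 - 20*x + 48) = x - 2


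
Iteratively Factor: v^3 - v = (v - 1)*(v^2 + v) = v*(v - 1)*(v + 1)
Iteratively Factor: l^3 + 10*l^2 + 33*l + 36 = (l + 4)*(l^2 + 6*l + 9) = (l + 3)*(l + 4)*(l + 3)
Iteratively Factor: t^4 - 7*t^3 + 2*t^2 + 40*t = (t)*(t^3 - 7*t^2 + 2*t + 40) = t*(t - 5)*(t^2 - 2*t - 8) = t*(t - 5)*(t - 4)*(t + 2)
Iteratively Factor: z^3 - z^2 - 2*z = (z - 2)*(z^2 + z) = z*(z - 2)*(z + 1)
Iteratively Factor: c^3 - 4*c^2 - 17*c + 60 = (c + 4)*(c^2 - 8*c + 15) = (c - 5)*(c + 4)*(c - 3)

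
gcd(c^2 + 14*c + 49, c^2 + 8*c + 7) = c + 7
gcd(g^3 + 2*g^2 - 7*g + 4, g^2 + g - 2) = g - 1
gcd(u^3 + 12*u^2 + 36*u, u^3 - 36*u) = u^2 + 6*u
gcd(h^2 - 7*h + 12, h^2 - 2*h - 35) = 1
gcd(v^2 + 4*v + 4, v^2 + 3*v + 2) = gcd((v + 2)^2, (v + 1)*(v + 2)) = v + 2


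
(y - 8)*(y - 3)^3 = y^4 - 17*y^3 + 99*y^2 - 243*y + 216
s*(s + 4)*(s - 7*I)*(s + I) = s^4 + 4*s^3 - 6*I*s^3 + 7*s^2 - 24*I*s^2 + 28*s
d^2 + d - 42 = (d - 6)*(d + 7)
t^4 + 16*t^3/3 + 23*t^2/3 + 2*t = t*(t + 1/3)*(t + 2)*(t + 3)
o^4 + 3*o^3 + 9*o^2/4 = o^2*(o + 3/2)^2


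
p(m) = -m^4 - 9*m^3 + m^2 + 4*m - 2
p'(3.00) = -341.00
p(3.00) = -305.00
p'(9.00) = -5081.00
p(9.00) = -13007.00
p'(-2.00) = -76.00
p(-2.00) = 50.00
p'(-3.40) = -157.70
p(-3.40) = 216.06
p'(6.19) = -1966.86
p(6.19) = -3541.64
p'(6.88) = -2562.91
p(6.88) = -5098.64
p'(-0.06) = 3.78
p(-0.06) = -2.23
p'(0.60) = -5.38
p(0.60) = -1.31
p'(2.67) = -259.28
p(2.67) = -206.32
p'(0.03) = 4.04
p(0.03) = -1.88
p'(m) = -4*m^3 - 27*m^2 + 2*m + 4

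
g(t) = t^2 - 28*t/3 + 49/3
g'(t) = 2*t - 28/3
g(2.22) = 0.54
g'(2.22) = -4.89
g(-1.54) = 33.08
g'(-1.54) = -12.41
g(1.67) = 3.54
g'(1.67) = -5.99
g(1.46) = 4.84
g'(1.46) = -6.41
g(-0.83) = 24.77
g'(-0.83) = -10.99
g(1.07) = 7.49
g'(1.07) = -7.19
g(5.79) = -4.18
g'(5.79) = 2.25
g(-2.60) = 47.36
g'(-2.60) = -14.53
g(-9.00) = 181.33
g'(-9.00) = -27.33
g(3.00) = -2.67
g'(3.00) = -3.33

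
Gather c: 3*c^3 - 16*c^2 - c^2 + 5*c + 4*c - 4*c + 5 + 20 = 3*c^3 - 17*c^2 + 5*c + 25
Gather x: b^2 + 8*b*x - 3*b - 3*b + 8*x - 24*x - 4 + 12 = b^2 - 6*b + x*(8*b - 16) + 8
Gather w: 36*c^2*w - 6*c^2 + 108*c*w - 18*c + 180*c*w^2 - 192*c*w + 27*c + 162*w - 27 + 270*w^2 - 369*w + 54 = -6*c^2 + 9*c + w^2*(180*c + 270) + w*(36*c^2 - 84*c - 207) + 27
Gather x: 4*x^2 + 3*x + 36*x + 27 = 4*x^2 + 39*x + 27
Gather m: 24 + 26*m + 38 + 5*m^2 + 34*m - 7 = 5*m^2 + 60*m + 55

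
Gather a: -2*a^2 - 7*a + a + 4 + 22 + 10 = -2*a^2 - 6*a + 36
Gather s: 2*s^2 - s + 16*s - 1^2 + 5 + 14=2*s^2 + 15*s + 18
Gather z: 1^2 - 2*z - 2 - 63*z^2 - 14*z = -63*z^2 - 16*z - 1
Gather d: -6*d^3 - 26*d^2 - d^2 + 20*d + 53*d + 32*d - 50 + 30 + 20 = -6*d^3 - 27*d^2 + 105*d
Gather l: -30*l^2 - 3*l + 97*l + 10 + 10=-30*l^2 + 94*l + 20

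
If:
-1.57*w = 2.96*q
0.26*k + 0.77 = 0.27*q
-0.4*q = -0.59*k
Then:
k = 5.57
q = 8.22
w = -15.49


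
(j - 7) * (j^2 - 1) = j^3 - 7*j^2 - j + 7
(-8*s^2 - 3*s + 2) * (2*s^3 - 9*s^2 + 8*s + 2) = -16*s^5 + 66*s^4 - 33*s^3 - 58*s^2 + 10*s + 4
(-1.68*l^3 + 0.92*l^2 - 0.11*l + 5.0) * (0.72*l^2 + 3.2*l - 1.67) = -1.2096*l^5 - 4.7136*l^4 + 5.6704*l^3 + 1.7116*l^2 + 16.1837*l - 8.35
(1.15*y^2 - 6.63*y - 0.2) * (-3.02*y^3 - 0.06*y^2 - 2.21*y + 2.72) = -3.473*y^5 + 19.9536*y^4 - 1.5397*y^3 + 17.7923*y^2 - 17.5916*y - 0.544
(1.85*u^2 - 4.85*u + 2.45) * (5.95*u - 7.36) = 11.0075*u^3 - 42.4735*u^2 + 50.2735*u - 18.032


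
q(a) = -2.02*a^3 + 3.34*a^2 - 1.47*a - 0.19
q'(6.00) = -179.55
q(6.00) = -325.09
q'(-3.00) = -76.05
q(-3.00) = 88.82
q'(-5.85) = -247.94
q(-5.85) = 527.12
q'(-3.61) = -104.56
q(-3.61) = 143.68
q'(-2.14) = -43.52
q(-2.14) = 38.05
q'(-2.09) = -41.90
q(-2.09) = 35.91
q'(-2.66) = -62.12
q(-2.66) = 65.37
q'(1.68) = -7.35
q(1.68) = -2.81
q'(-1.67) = -29.53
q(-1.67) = 20.99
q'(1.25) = -2.59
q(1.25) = -0.75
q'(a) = -6.06*a^2 + 6.68*a - 1.47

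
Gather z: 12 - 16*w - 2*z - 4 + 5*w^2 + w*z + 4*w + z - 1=5*w^2 - 12*w + z*(w - 1) + 7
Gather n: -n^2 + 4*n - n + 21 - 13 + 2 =-n^2 + 3*n + 10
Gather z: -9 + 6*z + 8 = 6*z - 1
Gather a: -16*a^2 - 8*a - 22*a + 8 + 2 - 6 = -16*a^2 - 30*a + 4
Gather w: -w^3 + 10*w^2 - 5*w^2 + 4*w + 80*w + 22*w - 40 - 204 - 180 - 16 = -w^3 + 5*w^2 + 106*w - 440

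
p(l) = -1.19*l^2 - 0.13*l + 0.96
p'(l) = -2.38*l - 0.13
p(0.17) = 0.90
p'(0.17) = -0.53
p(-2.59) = -6.69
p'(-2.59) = 6.03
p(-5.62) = -35.89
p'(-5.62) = 13.25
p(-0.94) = 0.03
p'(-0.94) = 2.11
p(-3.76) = -15.37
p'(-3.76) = 8.82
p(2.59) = -7.36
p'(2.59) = -6.29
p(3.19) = -11.56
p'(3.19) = -7.72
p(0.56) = 0.51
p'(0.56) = -1.46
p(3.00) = -10.14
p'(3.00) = -7.27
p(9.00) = -96.60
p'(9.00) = -21.55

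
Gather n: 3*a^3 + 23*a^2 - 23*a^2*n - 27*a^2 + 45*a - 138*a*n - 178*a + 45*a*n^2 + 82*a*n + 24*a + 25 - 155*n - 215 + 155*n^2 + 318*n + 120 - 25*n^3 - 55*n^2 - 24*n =3*a^3 - 4*a^2 - 109*a - 25*n^3 + n^2*(45*a + 100) + n*(-23*a^2 - 56*a + 139) - 70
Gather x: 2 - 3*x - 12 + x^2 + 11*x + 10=x^2 + 8*x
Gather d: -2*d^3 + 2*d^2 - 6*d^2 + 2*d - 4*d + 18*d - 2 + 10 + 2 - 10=-2*d^3 - 4*d^2 + 16*d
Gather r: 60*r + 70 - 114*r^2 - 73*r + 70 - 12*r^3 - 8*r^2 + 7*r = -12*r^3 - 122*r^2 - 6*r + 140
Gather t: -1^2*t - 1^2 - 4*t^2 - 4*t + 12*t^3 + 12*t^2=12*t^3 + 8*t^2 - 5*t - 1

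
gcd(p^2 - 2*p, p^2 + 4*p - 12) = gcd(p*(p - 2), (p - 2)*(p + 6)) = p - 2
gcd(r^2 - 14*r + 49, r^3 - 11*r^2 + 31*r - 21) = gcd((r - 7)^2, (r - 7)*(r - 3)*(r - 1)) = r - 7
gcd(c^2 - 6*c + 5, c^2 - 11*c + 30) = c - 5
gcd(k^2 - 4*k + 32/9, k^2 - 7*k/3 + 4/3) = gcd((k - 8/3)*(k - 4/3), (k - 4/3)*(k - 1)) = k - 4/3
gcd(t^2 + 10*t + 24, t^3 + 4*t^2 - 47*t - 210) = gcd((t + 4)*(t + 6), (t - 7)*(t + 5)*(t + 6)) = t + 6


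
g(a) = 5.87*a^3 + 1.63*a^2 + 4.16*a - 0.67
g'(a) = 17.61*a^2 + 3.26*a + 4.16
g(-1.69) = -31.38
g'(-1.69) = 48.95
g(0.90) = 8.67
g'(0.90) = 21.36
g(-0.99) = -8.89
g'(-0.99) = 18.19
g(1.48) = 28.09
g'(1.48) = 47.56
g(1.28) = 19.64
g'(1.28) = 37.19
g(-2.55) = -98.01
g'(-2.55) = 110.36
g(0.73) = 5.52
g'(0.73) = 15.92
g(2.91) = 169.89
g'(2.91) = 162.77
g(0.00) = -0.67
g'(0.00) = 4.16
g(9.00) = 4448.03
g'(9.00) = 1459.91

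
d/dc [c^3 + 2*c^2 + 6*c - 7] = 3*c^2 + 4*c + 6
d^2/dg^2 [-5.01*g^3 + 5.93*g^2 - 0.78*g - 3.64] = 11.86 - 30.06*g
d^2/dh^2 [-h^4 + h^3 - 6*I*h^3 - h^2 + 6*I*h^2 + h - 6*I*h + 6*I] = -12*h^2 + h*(6 - 36*I) - 2 + 12*I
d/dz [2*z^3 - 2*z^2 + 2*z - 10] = 6*z^2 - 4*z + 2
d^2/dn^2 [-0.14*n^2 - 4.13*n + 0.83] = -0.280000000000000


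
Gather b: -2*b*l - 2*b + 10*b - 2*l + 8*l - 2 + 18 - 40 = b*(8 - 2*l) + 6*l - 24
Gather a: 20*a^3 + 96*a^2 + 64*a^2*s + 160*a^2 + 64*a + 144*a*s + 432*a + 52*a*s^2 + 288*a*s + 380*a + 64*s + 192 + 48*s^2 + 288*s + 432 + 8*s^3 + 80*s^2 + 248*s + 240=20*a^3 + a^2*(64*s + 256) + a*(52*s^2 + 432*s + 876) + 8*s^3 + 128*s^2 + 600*s + 864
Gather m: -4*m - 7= -4*m - 7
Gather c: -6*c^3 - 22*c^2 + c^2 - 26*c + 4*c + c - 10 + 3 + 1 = -6*c^3 - 21*c^2 - 21*c - 6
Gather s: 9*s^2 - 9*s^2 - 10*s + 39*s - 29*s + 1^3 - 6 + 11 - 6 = 0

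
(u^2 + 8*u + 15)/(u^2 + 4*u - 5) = (u + 3)/(u - 1)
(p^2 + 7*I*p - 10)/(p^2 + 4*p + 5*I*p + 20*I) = (p + 2*I)/(p + 4)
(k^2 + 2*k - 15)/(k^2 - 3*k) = (k + 5)/k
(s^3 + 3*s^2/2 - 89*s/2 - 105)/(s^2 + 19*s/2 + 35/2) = (s^2 - s - 42)/(s + 7)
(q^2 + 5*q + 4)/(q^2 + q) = (q + 4)/q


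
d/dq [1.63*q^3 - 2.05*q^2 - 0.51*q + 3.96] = 4.89*q^2 - 4.1*q - 0.51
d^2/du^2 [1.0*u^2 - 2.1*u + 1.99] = 2.00000000000000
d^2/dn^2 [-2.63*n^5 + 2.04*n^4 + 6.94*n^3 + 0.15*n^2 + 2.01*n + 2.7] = -52.6*n^3 + 24.48*n^2 + 41.64*n + 0.3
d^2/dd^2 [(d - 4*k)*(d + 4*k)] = 2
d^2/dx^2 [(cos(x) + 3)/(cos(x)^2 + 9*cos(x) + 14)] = (-9*(1 - cos(2*x))^2*cos(x) - 3*(1 - cos(2*x))^2 + 1057*cos(x) + 126*cos(2*x) - 3*cos(3*x) + 2*cos(5*x) + 738)/(4*(cos(x) + 2)^3*(cos(x) + 7)^3)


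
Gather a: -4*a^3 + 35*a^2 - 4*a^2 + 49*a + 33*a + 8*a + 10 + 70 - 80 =-4*a^3 + 31*a^2 + 90*a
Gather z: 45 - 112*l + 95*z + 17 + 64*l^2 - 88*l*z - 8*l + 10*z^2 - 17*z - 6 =64*l^2 - 120*l + 10*z^2 + z*(78 - 88*l) + 56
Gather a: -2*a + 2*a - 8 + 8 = 0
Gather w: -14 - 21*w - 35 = -21*w - 49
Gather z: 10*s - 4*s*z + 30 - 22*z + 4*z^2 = 10*s + 4*z^2 + z*(-4*s - 22) + 30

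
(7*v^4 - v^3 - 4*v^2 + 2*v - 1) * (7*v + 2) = 49*v^5 + 7*v^4 - 30*v^3 + 6*v^2 - 3*v - 2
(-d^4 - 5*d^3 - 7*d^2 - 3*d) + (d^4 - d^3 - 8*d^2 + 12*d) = -6*d^3 - 15*d^2 + 9*d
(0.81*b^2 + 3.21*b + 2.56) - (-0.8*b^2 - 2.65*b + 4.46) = 1.61*b^2 + 5.86*b - 1.9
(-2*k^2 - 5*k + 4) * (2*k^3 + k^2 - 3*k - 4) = -4*k^5 - 12*k^4 + 9*k^3 + 27*k^2 + 8*k - 16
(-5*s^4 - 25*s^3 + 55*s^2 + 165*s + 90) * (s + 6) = -5*s^5 - 55*s^4 - 95*s^3 + 495*s^2 + 1080*s + 540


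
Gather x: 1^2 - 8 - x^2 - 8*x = -x^2 - 8*x - 7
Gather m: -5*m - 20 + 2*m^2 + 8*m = 2*m^2 + 3*m - 20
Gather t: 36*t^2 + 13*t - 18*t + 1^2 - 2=36*t^2 - 5*t - 1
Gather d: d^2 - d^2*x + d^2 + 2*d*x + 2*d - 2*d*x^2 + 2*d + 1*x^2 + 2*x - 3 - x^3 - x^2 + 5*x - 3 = d^2*(2 - x) + d*(-2*x^2 + 2*x + 4) - x^3 + 7*x - 6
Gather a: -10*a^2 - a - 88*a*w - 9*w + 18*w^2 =-10*a^2 + a*(-88*w - 1) + 18*w^2 - 9*w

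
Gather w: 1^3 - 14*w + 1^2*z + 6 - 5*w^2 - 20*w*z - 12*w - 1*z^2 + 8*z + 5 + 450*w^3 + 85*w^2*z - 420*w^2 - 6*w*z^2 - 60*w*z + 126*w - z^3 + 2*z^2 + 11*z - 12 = 450*w^3 + w^2*(85*z - 425) + w*(-6*z^2 - 80*z + 100) - z^3 + z^2 + 20*z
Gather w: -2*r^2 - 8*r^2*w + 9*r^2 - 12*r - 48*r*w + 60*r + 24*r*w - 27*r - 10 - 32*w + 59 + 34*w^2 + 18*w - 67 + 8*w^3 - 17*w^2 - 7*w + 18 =7*r^2 + 21*r + 8*w^3 + 17*w^2 + w*(-8*r^2 - 24*r - 21)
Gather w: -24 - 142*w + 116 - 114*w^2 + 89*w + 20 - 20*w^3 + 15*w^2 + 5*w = -20*w^3 - 99*w^2 - 48*w + 112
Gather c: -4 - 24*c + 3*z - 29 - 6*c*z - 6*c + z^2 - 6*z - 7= c*(-6*z - 30) + z^2 - 3*z - 40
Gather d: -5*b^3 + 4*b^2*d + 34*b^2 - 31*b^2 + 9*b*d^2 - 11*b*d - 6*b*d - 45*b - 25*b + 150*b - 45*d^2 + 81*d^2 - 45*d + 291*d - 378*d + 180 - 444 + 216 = -5*b^3 + 3*b^2 + 80*b + d^2*(9*b + 36) + d*(4*b^2 - 17*b - 132) - 48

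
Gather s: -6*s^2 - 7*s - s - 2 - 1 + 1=-6*s^2 - 8*s - 2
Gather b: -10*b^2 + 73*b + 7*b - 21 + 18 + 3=-10*b^2 + 80*b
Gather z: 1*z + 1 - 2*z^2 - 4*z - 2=-2*z^2 - 3*z - 1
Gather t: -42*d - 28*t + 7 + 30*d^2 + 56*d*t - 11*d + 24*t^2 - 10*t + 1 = 30*d^2 - 53*d + 24*t^2 + t*(56*d - 38) + 8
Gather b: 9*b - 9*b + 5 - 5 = 0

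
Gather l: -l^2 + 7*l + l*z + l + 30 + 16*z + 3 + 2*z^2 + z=-l^2 + l*(z + 8) + 2*z^2 + 17*z + 33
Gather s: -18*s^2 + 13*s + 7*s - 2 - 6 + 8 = -18*s^2 + 20*s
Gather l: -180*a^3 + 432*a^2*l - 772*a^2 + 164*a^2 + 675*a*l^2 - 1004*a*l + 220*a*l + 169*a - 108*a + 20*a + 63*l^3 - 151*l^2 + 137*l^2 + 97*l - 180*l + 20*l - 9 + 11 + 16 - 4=-180*a^3 - 608*a^2 + 81*a + 63*l^3 + l^2*(675*a - 14) + l*(432*a^2 - 784*a - 63) + 14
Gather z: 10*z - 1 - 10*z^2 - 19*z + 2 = -10*z^2 - 9*z + 1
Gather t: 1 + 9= 10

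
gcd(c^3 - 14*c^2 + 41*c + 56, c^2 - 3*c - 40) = c - 8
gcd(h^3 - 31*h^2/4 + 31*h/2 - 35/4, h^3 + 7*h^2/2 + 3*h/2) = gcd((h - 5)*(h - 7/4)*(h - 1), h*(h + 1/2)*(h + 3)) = 1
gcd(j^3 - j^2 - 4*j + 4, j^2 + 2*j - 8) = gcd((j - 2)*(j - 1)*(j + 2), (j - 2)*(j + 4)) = j - 2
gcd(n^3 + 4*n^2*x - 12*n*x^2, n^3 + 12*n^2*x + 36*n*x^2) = n^2 + 6*n*x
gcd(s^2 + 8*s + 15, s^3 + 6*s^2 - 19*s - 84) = s + 3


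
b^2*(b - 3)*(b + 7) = b^4 + 4*b^3 - 21*b^2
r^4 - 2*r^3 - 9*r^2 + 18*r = r*(r - 3)*(r - 2)*(r + 3)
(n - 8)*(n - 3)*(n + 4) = n^3 - 7*n^2 - 20*n + 96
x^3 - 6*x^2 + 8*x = x*(x - 4)*(x - 2)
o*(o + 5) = o^2 + 5*o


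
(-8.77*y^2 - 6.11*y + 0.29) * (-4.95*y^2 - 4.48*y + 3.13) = 43.4115*y^4 + 69.5341*y^3 - 1.51279999999999*y^2 - 20.4235*y + 0.9077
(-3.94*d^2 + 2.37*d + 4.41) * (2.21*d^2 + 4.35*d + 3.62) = -8.7074*d^4 - 11.9013*d^3 + 5.7928*d^2 + 27.7629*d + 15.9642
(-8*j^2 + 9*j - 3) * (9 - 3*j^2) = 24*j^4 - 27*j^3 - 63*j^2 + 81*j - 27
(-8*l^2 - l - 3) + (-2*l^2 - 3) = -10*l^2 - l - 6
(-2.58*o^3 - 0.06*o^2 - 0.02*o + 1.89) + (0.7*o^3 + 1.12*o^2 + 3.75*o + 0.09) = -1.88*o^3 + 1.06*o^2 + 3.73*o + 1.98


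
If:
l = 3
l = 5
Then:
No Solution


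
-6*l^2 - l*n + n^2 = (-3*l + n)*(2*l + n)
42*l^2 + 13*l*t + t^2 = (6*l + t)*(7*l + t)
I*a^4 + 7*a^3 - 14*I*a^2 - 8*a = a*(a - 4*I)*(a - 2*I)*(I*a + 1)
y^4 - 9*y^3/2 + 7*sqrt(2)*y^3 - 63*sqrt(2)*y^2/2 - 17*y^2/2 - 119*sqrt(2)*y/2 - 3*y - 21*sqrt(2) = (y - 6)*(y + 1/2)*(y + 1)*(y + 7*sqrt(2))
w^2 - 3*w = w*(w - 3)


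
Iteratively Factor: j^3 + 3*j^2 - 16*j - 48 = (j + 4)*(j^2 - j - 12) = (j + 3)*(j + 4)*(j - 4)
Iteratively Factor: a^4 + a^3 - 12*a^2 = (a)*(a^3 + a^2 - 12*a) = a*(a + 4)*(a^2 - 3*a) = a^2*(a + 4)*(a - 3)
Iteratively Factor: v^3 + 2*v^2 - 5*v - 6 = (v - 2)*(v^2 + 4*v + 3) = (v - 2)*(v + 1)*(v + 3)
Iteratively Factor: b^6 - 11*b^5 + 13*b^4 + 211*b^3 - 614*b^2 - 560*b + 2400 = (b - 5)*(b^5 - 6*b^4 - 17*b^3 + 126*b^2 + 16*b - 480) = (b - 5)*(b - 3)*(b^4 - 3*b^3 - 26*b^2 + 48*b + 160) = (b - 5)*(b - 3)*(b + 2)*(b^3 - 5*b^2 - 16*b + 80) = (b - 5)*(b - 4)*(b - 3)*(b + 2)*(b^2 - b - 20) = (b - 5)^2*(b - 4)*(b - 3)*(b + 2)*(b + 4)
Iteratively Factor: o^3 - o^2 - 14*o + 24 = (o - 3)*(o^2 + 2*o - 8) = (o - 3)*(o - 2)*(o + 4)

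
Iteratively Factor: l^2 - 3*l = (l)*(l - 3)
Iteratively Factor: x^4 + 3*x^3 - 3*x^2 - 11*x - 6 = (x + 1)*(x^3 + 2*x^2 - 5*x - 6) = (x - 2)*(x + 1)*(x^2 + 4*x + 3) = (x - 2)*(x + 1)^2*(x + 3)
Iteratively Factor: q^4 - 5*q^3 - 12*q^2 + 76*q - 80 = (q + 4)*(q^3 - 9*q^2 + 24*q - 20) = (q - 2)*(q + 4)*(q^2 - 7*q + 10) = (q - 2)^2*(q + 4)*(q - 5)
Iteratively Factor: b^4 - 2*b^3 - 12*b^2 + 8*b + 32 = (b - 2)*(b^3 - 12*b - 16) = (b - 2)*(b + 2)*(b^2 - 2*b - 8) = (b - 2)*(b + 2)^2*(b - 4)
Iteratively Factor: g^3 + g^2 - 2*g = (g - 1)*(g^2 + 2*g) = g*(g - 1)*(g + 2)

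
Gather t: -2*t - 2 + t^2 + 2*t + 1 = t^2 - 1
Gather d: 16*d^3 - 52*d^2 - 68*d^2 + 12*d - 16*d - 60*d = 16*d^3 - 120*d^2 - 64*d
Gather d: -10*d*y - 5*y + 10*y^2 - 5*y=-10*d*y + 10*y^2 - 10*y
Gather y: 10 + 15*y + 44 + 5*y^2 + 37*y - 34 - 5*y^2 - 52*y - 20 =0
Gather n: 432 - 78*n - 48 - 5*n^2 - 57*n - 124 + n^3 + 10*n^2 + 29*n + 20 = n^3 + 5*n^2 - 106*n + 280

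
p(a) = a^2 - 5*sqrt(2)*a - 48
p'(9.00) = 10.93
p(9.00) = -30.64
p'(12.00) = 16.93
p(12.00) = 11.15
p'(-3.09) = -13.25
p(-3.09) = -16.60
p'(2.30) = -2.47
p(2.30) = -58.97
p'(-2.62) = -12.31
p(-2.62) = -22.61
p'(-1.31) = -9.69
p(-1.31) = -37.02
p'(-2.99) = -13.05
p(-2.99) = -17.92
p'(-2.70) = -12.47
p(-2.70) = -21.62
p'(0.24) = -6.59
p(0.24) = -49.64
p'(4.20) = 1.33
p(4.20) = -60.06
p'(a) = 2*a - 5*sqrt(2)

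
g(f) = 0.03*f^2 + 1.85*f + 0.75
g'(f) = 0.06*f + 1.85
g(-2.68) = -3.99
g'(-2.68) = 1.69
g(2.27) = 5.10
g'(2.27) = 1.99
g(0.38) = 1.46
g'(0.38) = 1.87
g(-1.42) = -1.82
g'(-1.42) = 1.76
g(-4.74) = -7.34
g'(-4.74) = 1.57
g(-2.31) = -3.36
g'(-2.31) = 1.71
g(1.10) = 2.82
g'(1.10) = 1.92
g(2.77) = 6.10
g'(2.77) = 2.02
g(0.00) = 0.75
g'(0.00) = 1.85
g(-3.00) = -4.53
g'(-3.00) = 1.67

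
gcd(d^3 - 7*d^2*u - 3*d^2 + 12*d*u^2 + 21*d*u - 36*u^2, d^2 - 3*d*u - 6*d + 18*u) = -d + 3*u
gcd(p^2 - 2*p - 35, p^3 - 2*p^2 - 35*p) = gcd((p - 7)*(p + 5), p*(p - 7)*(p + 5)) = p^2 - 2*p - 35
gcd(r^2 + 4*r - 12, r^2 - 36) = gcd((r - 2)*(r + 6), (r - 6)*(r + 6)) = r + 6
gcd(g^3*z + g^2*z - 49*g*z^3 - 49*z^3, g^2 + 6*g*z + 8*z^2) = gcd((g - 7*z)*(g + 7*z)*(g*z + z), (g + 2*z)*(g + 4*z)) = 1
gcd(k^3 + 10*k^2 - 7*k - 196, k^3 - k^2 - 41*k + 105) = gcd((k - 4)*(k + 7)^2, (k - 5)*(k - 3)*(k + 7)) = k + 7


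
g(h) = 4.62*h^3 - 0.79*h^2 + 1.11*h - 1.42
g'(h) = 13.86*h^2 - 1.58*h + 1.11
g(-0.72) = -4.35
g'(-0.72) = 9.43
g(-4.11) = -340.08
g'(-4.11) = 241.73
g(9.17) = 3504.79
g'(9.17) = 1152.09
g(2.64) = 81.01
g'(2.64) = 93.54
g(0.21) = -1.18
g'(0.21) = 1.39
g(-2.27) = -62.05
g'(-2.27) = 76.12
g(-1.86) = -35.95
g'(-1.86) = 52.00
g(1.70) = 20.88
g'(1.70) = 38.48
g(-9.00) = -3443.38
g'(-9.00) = 1137.99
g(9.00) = 3312.56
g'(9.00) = 1109.55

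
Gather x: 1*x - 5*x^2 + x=-5*x^2 + 2*x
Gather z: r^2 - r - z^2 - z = r^2 - r - z^2 - z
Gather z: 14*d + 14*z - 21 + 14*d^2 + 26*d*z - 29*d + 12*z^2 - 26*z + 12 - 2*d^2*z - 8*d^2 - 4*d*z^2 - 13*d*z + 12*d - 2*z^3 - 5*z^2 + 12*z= 6*d^2 - 3*d - 2*z^3 + z^2*(7 - 4*d) + z*(-2*d^2 + 13*d) - 9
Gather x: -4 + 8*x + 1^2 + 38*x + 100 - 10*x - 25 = 36*x + 72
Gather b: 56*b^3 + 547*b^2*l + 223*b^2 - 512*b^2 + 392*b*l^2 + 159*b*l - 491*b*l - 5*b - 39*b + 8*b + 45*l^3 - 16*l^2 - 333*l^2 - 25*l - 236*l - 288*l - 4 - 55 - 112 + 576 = 56*b^3 + b^2*(547*l - 289) + b*(392*l^2 - 332*l - 36) + 45*l^3 - 349*l^2 - 549*l + 405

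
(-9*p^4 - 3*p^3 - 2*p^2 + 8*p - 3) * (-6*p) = 54*p^5 + 18*p^4 + 12*p^3 - 48*p^2 + 18*p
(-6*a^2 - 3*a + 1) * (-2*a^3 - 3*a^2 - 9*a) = 12*a^5 + 24*a^4 + 61*a^3 + 24*a^2 - 9*a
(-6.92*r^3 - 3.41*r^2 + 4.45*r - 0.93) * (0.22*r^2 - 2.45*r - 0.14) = -1.5224*r^5 + 16.2038*r^4 + 10.3023*r^3 - 10.6297*r^2 + 1.6555*r + 0.1302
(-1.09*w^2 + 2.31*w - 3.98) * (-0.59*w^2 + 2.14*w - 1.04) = 0.6431*w^4 - 3.6955*w^3 + 8.4252*w^2 - 10.9196*w + 4.1392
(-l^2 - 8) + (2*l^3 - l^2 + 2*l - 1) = 2*l^3 - 2*l^2 + 2*l - 9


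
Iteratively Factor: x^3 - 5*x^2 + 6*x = (x - 2)*(x^2 - 3*x) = x*(x - 2)*(x - 3)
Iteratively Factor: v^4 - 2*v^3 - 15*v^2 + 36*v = (v - 3)*(v^3 + v^2 - 12*v) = (v - 3)*(v + 4)*(v^2 - 3*v) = (v - 3)^2*(v + 4)*(v)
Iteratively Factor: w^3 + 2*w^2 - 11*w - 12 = (w + 1)*(w^2 + w - 12) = (w + 1)*(w + 4)*(w - 3)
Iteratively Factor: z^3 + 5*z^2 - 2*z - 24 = (z + 4)*(z^2 + z - 6) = (z - 2)*(z + 4)*(z + 3)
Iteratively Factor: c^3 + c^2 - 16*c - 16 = (c + 4)*(c^2 - 3*c - 4) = (c + 1)*(c + 4)*(c - 4)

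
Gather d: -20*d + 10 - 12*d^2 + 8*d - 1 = -12*d^2 - 12*d + 9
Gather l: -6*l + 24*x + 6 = -6*l + 24*x + 6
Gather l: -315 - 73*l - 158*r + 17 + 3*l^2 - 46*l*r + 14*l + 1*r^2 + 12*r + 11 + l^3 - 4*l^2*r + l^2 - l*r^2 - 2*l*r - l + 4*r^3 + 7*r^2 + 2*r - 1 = l^3 + l^2*(4 - 4*r) + l*(-r^2 - 48*r - 60) + 4*r^3 + 8*r^2 - 144*r - 288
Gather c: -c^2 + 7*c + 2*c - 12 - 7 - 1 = -c^2 + 9*c - 20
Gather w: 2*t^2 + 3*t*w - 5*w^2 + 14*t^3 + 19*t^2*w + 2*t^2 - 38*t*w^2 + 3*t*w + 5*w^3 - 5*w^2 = 14*t^3 + 4*t^2 + 5*w^3 + w^2*(-38*t - 10) + w*(19*t^2 + 6*t)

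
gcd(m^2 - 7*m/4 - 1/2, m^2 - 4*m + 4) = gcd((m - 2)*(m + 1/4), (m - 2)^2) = m - 2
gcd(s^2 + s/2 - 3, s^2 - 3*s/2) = s - 3/2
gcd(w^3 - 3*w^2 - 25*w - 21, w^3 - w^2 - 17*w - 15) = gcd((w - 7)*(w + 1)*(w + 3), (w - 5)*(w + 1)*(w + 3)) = w^2 + 4*w + 3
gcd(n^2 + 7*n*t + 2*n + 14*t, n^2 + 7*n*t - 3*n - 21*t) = n + 7*t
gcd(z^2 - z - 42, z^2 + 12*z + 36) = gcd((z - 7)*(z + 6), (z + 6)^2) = z + 6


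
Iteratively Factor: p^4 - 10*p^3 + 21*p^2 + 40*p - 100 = (p + 2)*(p^3 - 12*p^2 + 45*p - 50) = (p - 5)*(p + 2)*(p^2 - 7*p + 10) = (p - 5)*(p - 2)*(p + 2)*(p - 5)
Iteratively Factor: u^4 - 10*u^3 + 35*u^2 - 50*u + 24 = (u - 4)*(u^3 - 6*u^2 + 11*u - 6) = (u - 4)*(u - 3)*(u^2 - 3*u + 2) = (u - 4)*(u - 3)*(u - 1)*(u - 2)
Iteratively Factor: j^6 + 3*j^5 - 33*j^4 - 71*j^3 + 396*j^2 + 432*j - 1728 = (j + 4)*(j^5 - j^4 - 29*j^3 + 45*j^2 + 216*j - 432) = (j + 4)^2*(j^4 - 5*j^3 - 9*j^2 + 81*j - 108) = (j + 4)^3*(j^3 - 9*j^2 + 27*j - 27) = (j - 3)*(j + 4)^3*(j^2 - 6*j + 9) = (j - 3)^2*(j + 4)^3*(j - 3)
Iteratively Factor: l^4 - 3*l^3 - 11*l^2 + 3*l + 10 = (l + 2)*(l^3 - 5*l^2 - l + 5) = (l + 1)*(l + 2)*(l^2 - 6*l + 5) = (l - 1)*(l + 1)*(l + 2)*(l - 5)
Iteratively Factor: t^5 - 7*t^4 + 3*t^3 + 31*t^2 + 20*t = (t - 5)*(t^4 - 2*t^3 - 7*t^2 - 4*t) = (t - 5)*(t + 1)*(t^3 - 3*t^2 - 4*t) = (t - 5)*(t - 4)*(t + 1)*(t^2 + t) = t*(t - 5)*(t - 4)*(t + 1)*(t + 1)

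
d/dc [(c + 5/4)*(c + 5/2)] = 2*c + 15/4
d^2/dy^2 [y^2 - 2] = 2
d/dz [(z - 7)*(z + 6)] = 2*z - 1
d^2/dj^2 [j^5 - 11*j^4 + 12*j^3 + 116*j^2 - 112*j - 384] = 20*j^3 - 132*j^2 + 72*j + 232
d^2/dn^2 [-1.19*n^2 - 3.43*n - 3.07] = -2.38000000000000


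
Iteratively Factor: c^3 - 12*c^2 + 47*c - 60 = (c - 3)*(c^2 - 9*c + 20) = (c - 4)*(c - 3)*(c - 5)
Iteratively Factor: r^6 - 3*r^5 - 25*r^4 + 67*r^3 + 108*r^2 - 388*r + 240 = (r - 2)*(r^5 - r^4 - 27*r^3 + 13*r^2 + 134*r - 120) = (r - 2)*(r + 3)*(r^4 - 4*r^3 - 15*r^2 + 58*r - 40) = (r - 2)*(r - 1)*(r + 3)*(r^3 - 3*r^2 - 18*r + 40) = (r - 2)*(r - 1)*(r + 3)*(r + 4)*(r^2 - 7*r + 10) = (r - 5)*(r - 2)*(r - 1)*(r + 3)*(r + 4)*(r - 2)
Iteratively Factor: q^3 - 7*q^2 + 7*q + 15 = (q + 1)*(q^2 - 8*q + 15) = (q - 5)*(q + 1)*(q - 3)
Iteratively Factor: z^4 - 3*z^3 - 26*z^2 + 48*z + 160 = (z + 4)*(z^3 - 7*z^2 + 2*z + 40) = (z + 2)*(z + 4)*(z^2 - 9*z + 20) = (z - 4)*(z + 2)*(z + 4)*(z - 5)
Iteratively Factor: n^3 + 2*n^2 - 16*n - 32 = (n + 2)*(n^2 - 16) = (n - 4)*(n + 2)*(n + 4)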